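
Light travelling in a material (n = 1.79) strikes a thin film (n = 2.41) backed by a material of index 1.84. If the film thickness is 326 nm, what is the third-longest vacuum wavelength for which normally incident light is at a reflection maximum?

629 nm

Ray reflecting at the top interface goes from n = 1.79 toward n = 2.41: a half-wave phase shift.
Bottom surface (2.41 → 1.84): reflection off a lower-index medium gives no phase shift.
Exactly one π shift → a net half-wave offset.
So the condition for constructive reflection is 2 n t = (m + ½) λ.
λ = 2 n t / (m + ½). The third-longest wavelength is m = 2: λ = 2 × 2.41 × 326 / 2.50 = 629 nm.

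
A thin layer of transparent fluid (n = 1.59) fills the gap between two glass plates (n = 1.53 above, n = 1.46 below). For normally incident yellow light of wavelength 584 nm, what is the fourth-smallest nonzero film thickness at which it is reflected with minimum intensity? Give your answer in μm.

0.735 μm

Top surface (1.53 → 1.59): reflection off a higher-index medium gives a half-wave phase shift.
Bottom surface (1.59 → 1.46): reflection off a lower-index medium gives no phase shift.
Exactly one π shift → a net half-wave offset.
So the condition for destructive reflection is 2 n t = m λ.
The fourth-smallest nonzero thickness corresponds to m = 4: t = m λ / (2 n) = 4.00 × 584 / (2 × 1.59) = 735 nm.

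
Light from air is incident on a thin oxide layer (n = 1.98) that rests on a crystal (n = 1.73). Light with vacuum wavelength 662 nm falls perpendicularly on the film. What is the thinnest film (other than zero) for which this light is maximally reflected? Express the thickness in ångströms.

At the upper boundary (n = 1.0 to n = 1.98) the reflected ray undergoes a half-wave phase shift.
Ray reflecting at the bottom interface goes from n = 1.98 toward n = 1.73: no phase shift.
Net: one phase inversion between the two reflected rays.
So the condition for constructive reflection is 2 n t = (m + ½) λ.
Minimum at m = 0: t = λ / (4 n) = 662 / (4 × 1.98) = 83.6 nm.

836 Å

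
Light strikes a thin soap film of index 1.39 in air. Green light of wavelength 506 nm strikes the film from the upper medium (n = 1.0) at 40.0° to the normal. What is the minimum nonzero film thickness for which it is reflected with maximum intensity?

103 nm

Ray reflecting at the top interface goes from n = 1.0 toward n = 1.39: a half-wave phase shift.
Bottom surface (1.39 → 1.0): reflection off a lower-index medium gives no phase shift.
The two reflections differ by half a wavelength.
So the condition for constructive reflection is 2 n t cos θ_r = (m + ½) λ.
Snell's law: 1.0 sin 40.0° = 1.39 sin θ_r → sin θ_r = 0.462, cos θ_r = 0.887.
Minimum at m = 0: t = λ / (4 n cos θ_r) = 506 / (4 × 1.39 × 0.887) = 103 nm.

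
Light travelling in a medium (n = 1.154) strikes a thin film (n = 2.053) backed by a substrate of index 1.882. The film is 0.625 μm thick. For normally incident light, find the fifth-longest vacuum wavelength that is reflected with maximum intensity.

Ray reflecting at the top interface goes from n = 1.154 toward n = 2.053: a half-wave phase shift.
Ray reflecting at the bottom interface goes from n = 2.053 toward n = 1.882: no phase shift.
Exactly one π shift → a net half-wave offset.
For maximum reflection here: 2 n t = (m + ½) λ.
λ = 2 n t / (m + ½). The fifth-longest wavelength is m = 4: λ = 2 × 2.053 × 625 / 4.50 = 570 nm.

570 nm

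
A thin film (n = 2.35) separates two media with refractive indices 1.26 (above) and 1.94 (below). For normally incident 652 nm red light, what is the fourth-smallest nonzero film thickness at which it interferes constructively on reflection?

Top surface (1.26 → 2.35): reflection off a higher-index medium gives a half-wave phase shift.
At the lower boundary (n = 2.35 to n = 1.94) the reflected ray undergoes no phase shift.
Exactly one π shift → a net half-wave offset.
So the condition for constructive reflection is 2 n t = (m + ½) λ.
The fourth-smallest nonzero thickness corresponds to m = 3: t = (m + ½) λ / (2 n) = 3.50 × 652 / (2 × 2.35) = 486 nm.

486 nm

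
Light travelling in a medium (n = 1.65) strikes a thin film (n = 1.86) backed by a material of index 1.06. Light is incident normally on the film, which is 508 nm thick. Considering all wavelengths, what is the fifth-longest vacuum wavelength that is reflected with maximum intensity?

At the upper boundary (n = 1.65 to n = 1.86) the reflected ray undergoes a half-wave phase shift.
At the lower boundary (n = 1.86 to n = 1.06) the reflected ray undergoes no phase shift.
The two reflections differ by half a wavelength.
With one net inversion, constructive interference in reflection requires 2 n t = (m + ½) λ.
λ = 2 n t / (m + ½). The fifth-longest wavelength is m = 4: λ = 2 × 1.86 × 508 / 4.50 = 420 nm.

420 nm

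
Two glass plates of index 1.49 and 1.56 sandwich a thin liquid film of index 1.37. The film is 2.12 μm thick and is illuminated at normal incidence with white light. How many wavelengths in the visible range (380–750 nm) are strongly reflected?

7

Top surface (1.49 → 1.37): reflection off a lower-index medium gives no phase shift.
Ray reflecting at the bottom interface goes from n = 1.37 toward n = 1.56: a half-wave phase shift.
Net: one phase inversion between the two reflected rays.
So the condition for constructive reflection is 2 n t = (m + ½) λ.
λ = 2 n t / (m + ½) = 5809 / (m + ½) nm.
m=7: 775 nm (IR); m=8: 683 nm (visible); m=9: 611 nm (visible); m=10: 553 nm (visible); m=11: 505 nm (visible); m=12: 465 nm (visible); m=13: 430 nm (visible); m=14: 401 nm (visible); m=15: 375 nm (UV).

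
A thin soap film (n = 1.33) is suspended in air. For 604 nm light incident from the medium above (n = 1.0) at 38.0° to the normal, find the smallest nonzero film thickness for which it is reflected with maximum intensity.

128 nm

Top surface (1.0 → 1.33): reflection off a higher-index medium gives a half-wave phase shift.
Ray reflecting at the bottom interface goes from n = 1.33 toward n = 1.0: no phase shift.
Net: one phase inversion between the two reflected rays.
So the condition for constructive reflection is 2 n t cos θ_r = (m + ½) λ.
Snell's law: 1.0 sin 38.0° = 1.33 sin θ_r → sin θ_r = 0.463, cos θ_r = 0.886.
Minimum at m = 0: t = λ / (4 n cos θ_r) = 604 / (4 × 1.33 × 0.886) = 128 nm.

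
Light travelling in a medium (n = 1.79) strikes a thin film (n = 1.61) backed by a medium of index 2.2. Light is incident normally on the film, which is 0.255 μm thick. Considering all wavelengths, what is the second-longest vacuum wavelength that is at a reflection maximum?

Top surface (1.79 → 1.61): reflection off a lower-index medium gives no phase shift.
At the lower boundary (n = 1.61 to n = 2.2) the reflected ray undergoes a half-wave phase shift.
The two reflections differ by half a wavelength.
With one net inversion, constructive interference in reflection requires 2 n t = (m + ½) λ.
λ = 2 n t / (m + ½). The second-longest wavelength is m = 1: λ = 2 × 1.61 × 255 / 1.50 = 547 nm.

547 nm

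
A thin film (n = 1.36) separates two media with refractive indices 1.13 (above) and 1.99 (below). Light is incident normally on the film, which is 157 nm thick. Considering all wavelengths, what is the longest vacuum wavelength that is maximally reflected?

Ray reflecting at the top interface goes from n = 1.13 toward n = 1.36: a half-wave phase shift.
Ray reflecting at the bottom interface goes from n = 1.36 toward n = 1.99: a half-wave phase shift.
The two reflections carry the same phase change, so no net offset.
For strong reflection here: 2 n t = m λ.
λ = 2 n t / m. The longest wavelength is m = 1: λ = 2 × 1.36 × 157 / 1.00 = 427 nm.

427 nm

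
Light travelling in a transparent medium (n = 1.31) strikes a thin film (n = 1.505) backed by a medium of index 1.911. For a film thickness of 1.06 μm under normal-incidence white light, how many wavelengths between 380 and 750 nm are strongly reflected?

4

At the upper boundary (n = 1.31 to n = 1.505) the reflected ray undergoes a half-wave phase shift.
Ray reflecting at the bottom interface goes from n = 1.505 toward n = 1.911: a half-wave phase shift.
The two reflections carry the same phase change, so no net offset.
With no net inversion, constructive interference in reflection requires 2 n t = m λ.
λ = 2 n t / m = 3191 / m nm.
m=4: 798 nm (IR); m=5: 638 nm (visible); m=6: 532 nm (visible); m=7: 456 nm (visible); m=8: 399 nm (visible); m=9: 355 nm (UV).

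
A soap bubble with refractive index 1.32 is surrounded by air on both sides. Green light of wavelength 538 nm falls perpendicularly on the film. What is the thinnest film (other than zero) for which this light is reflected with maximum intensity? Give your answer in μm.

0.102 μm

Top surface (1.0 → 1.32): reflection off a higher-index medium gives a half-wave phase shift.
Bottom surface (1.32 → 1.0): reflection off a lower-index medium gives no phase shift.
Net: one phase inversion between the two reflected rays.
So the condition for constructive reflection is 2 n t = (m + ½) λ.
Minimum at m = 0: t = λ / (4 n) = 538 / (4 × 1.32) = 102 nm.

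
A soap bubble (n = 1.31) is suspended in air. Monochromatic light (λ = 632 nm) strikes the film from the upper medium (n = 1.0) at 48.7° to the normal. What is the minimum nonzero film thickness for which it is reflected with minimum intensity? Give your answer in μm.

0.294 μm

At the upper boundary (n = 1.0 to n = 1.31) the reflected ray undergoes a half-wave phase shift.
Ray reflecting at the bottom interface goes from n = 1.31 toward n = 1.0: no phase shift.
Net: one phase inversion between the two reflected rays.
With one net inversion, destructive interference in reflection requires 2 n t cos θ_r = m λ.
Snell's law: 1.0 sin 48.7° = 1.31 sin θ_r → sin θ_r = 0.573, cos θ_r = 0.819.
Minimum nonzero at m = 1: t = λ / (2 n cos θ_r) = 632 / (2 × 1.31 × 0.819) = 294 nm.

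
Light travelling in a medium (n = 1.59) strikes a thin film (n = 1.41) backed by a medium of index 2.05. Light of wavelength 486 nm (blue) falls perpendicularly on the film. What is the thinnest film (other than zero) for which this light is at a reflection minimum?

172 nm

Ray reflecting at the top interface goes from n = 1.59 toward n = 1.41: no phase shift.
Bottom surface (1.41 → 2.05): reflection off a higher-index medium gives a half-wave phase shift.
The two reflections differ by half a wavelength.
With one net inversion, destructive interference in reflection requires 2 n t = m λ.
Minimum nonzero at m = 1: t = λ / (2 n) = 486 / (2 × 1.41) = 172 nm.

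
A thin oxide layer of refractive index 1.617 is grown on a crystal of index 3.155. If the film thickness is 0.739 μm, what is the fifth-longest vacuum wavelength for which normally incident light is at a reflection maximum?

At the upper boundary (n = 1.0 to n = 1.617) the reflected ray undergoes a half-wave phase shift.
Ray reflecting at the bottom interface goes from n = 1.617 toward n = 3.155: a half-wave phase shift.
The two reflections carry the same phase change, so no net offset.
With no net inversion, constructive interference in reflection requires 2 n t = m λ.
λ = 2 n t / m. The fifth-longest wavelength is m = 5: λ = 2 × 1.617 × 739 / 5.00 = 478 nm.

478 nm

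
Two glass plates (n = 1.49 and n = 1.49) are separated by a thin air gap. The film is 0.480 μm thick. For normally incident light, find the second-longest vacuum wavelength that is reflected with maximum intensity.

At the upper boundary (n = 1.49 to n = 1.0) the reflected ray undergoes no phase shift.
Bottom surface (1.0 → 1.49): reflection off a higher-index medium gives a half-wave phase shift.
Exactly one π shift → a net half-wave offset.
For strong reflection here: 2 n t = (m + ½) λ.
λ = 2 n t / (m + ½). The second-longest wavelength is m = 1: λ = 2 × 1.0 × 480 / 1.50 = 640 nm.

640 nm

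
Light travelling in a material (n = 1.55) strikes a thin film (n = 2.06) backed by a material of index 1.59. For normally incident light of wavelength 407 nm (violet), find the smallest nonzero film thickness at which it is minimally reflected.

98.8 nm

Top surface (1.55 → 2.06): reflection off a higher-index medium gives a half-wave phase shift.
Ray reflecting at the bottom interface goes from n = 2.06 toward n = 1.59: no phase shift.
Exactly one π shift → a net half-wave offset.
So the condition for destructive reflection is 2 n t = m λ.
Minimum nonzero at m = 1: t = λ / (2 n) = 407 / (2 × 2.06) = 98.8 nm.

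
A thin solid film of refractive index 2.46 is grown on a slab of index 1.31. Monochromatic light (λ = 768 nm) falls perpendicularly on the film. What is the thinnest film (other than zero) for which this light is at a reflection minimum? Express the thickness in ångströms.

1561 Å

Top surface (1.0 → 2.46): reflection off a higher-index medium gives a half-wave phase shift.
Ray reflecting at the bottom interface goes from n = 2.46 toward n = 1.31: no phase shift.
Net: one phase inversion between the two reflected rays.
For minimum reflection here: 2 n t = m λ.
Minimum nonzero at m = 1: t = λ / (2 n) = 768 / (2 × 2.46) = 156 nm.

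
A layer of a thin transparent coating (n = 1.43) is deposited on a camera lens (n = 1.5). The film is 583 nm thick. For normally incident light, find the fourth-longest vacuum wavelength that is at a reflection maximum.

417 nm

Top surface (1.0 → 1.43): reflection off a higher-index medium gives a half-wave phase shift.
Ray reflecting at the bottom interface goes from n = 1.43 toward n = 1.5: a half-wave phase shift.
Net: no relative phase inversion (both shifts match).
With no net inversion, constructive interference in reflection requires 2 n t = m λ.
λ = 2 n t / m. The fourth-longest wavelength is m = 4: λ = 2 × 1.43 × 583 / 4.00 = 417 nm.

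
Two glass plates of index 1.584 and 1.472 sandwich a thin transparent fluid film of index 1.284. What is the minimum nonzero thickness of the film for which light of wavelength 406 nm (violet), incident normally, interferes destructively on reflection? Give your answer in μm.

0.158 μm

Ray reflecting at the top interface goes from n = 1.584 toward n = 1.284: no phase shift.
At the lower boundary (n = 1.284 to n = 1.472) the reflected ray undergoes a half-wave phase shift.
The two reflections differ by half a wavelength.
With one net inversion, destructive interference in reflection requires 2 n t = m λ.
Minimum nonzero at m = 1: t = λ / (2 n) = 406 / (2 × 1.284) = 158 nm.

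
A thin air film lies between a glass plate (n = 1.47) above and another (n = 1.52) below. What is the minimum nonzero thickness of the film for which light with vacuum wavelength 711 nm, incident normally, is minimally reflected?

At the upper boundary (n = 1.47 to n = 1.0) the reflected ray undergoes no phase shift.
Bottom surface (1.0 → 1.52): reflection off a higher-index medium gives a half-wave phase shift.
Net: one phase inversion between the two reflected rays.
For minimum reflection here: 2 n t = m λ.
Minimum nonzero at m = 1: t = λ / (2 n) = 711 / (2 × 1.0) = 356 nm.

356 nm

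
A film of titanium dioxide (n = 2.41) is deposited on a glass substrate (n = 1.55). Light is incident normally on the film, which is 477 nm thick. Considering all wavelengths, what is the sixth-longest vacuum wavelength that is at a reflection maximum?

418 nm

At the upper boundary (n = 1.0 to n = 2.41) the reflected ray undergoes a half-wave phase shift.
Ray reflecting at the bottom interface goes from n = 2.41 toward n = 1.55: no phase shift.
Exactly one π shift → a net half-wave offset.
So the condition for constructive reflection is 2 n t = (m + ½) λ.
λ = 2 n t / (m + ½). The sixth-longest wavelength is m = 5: λ = 2 × 2.41 × 477 / 5.50 = 418 nm.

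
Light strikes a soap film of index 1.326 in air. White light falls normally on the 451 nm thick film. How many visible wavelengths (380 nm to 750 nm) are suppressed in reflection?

Ray reflecting at the top interface goes from n = 1.0 toward n = 1.326: a half-wave phase shift.
Ray reflecting at the bottom interface goes from n = 1.326 toward n = 1.0: no phase shift.
The two reflections differ by half a wavelength.
For weak reflection here: 2 n t = m λ.
λ = 2 n t / m = 1196 / m nm.
m=1: 1196 nm (IR); m=2: 598 nm (visible); m=3: 399 nm (visible); m=4: 299 nm (UV).

2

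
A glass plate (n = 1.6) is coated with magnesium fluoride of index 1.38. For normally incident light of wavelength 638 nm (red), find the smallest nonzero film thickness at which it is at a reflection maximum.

231 nm

At the upper boundary (n = 1.0 to n = 1.38) the reflected ray undergoes a half-wave phase shift.
Ray reflecting at the bottom interface goes from n = 1.38 toward n = 1.6: a half-wave phase shift.
Net: no relative phase inversion (both shifts match).
So the condition for constructive reflection is 2 n t = m λ.
Minimum nonzero at m = 1: t = λ / (2 n) = 638 / (2 × 1.38) = 231 nm.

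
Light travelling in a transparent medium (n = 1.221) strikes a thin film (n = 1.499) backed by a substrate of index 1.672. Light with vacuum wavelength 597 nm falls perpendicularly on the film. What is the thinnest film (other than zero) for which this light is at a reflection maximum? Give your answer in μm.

Top surface (1.221 → 1.499): reflection off a higher-index medium gives a half-wave phase shift.
Ray reflecting at the bottom interface goes from n = 1.499 toward n = 1.672: a half-wave phase shift.
Zero or two π shifts → no net half-wave offset.
For strong reflection here: 2 n t = m λ.
Minimum nonzero at m = 1: t = λ / (2 n) = 597 / (2 × 1.499) = 199 nm.

0.199 μm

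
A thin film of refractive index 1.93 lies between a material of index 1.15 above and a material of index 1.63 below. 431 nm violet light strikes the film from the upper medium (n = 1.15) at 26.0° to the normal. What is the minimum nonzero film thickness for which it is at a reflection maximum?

57.8 nm

At the upper boundary (n = 1.15 to n = 1.93) the reflected ray undergoes a half-wave phase shift.
At the lower boundary (n = 1.93 to n = 1.63) the reflected ray undergoes no phase shift.
Net: one phase inversion between the two reflected rays.
So the condition for constructive reflection is 2 n t cos θ_r = (m + ½) λ.
Snell's law: 1.15 sin 26.0° = 1.93 sin θ_r → sin θ_r = 0.261, cos θ_r = 0.965.
Minimum at m = 0: t = λ / (4 n cos θ_r) = 431 / (4 × 1.93 × 0.965) = 57.8 nm.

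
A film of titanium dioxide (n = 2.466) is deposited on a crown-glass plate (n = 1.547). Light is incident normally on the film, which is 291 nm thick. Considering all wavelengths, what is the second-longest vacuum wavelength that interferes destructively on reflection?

718 nm

Ray reflecting at the top interface goes from n = 1.0 toward n = 2.466: a half-wave phase shift.
At the lower boundary (n = 2.466 to n = 1.547) the reflected ray undergoes no phase shift.
Exactly one π shift → a net half-wave offset.
For minimum reflection here: 2 n t = m λ.
λ = 2 n t / m. The second-longest wavelength is m = 2: λ = 2 × 2.466 × 291 / 2.00 = 718 nm.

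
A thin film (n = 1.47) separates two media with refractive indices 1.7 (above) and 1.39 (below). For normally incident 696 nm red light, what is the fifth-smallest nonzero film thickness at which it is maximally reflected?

At the upper boundary (n = 1.7 to n = 1.47) the reflected ray undergoes no phase shift.
At the lower boundary (n = 1.47 to n = 1.39) the reflected ray undergoes no phase shift.
Net: no relative phase inversion (both shifts match).
With no net inversion, constructive interference in reflection requires 2 n t = m λ.
The fifth-smallest nonzero thickness corresponds to m = 5: t = m λ / (2 n) = 5.00 × 696 / (2 × 1.47) = 1184 nm.

1184 nm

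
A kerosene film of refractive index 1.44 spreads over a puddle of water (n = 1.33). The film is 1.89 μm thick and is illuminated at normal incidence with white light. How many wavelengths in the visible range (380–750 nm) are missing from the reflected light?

7

Top surface (1.0 → 1.44): reflection off a higher-index medium gives a half-wave phase shift.
Ray reflecting at the bottom interface goes from n = 1.44 toward n = 1.33: no phase shift.
The two reflections differ by half a wavelength.
So the condition for destructive reflection is 2 n t = m λ.
λ = 2 n t / m = 5443 / m nm.
m=7: 778 nm (IR); m=8: 680 nm (visible); m=9: 605 nm (visible); m=10: 544 nm (visible); m=11: 495 nm (visible); m=12: 454 nm (visible); m=13: 419 nm (visible); m=14: 389 nm (visible); m=15: 363 nm (UV).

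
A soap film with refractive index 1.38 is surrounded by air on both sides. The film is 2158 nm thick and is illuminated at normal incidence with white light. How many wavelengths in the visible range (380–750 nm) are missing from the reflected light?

At the upper boundary (n = 1.0 to n = 1.38) the reflected ray undergoes a half-wave phase shift.
Bottom surface (1.38 → 1.0): reflection off a lower-index medium gives no phase shift.
Exactly one π shift → a net half-wave offset.
So the condition for destructive reflection is 2 n t = m λ.
λ = 2 n t / m = 5956 / m nm.
m=7: 851 nm (IR); m=8: 745 nm (visible); m=9: 662 nm (visible); m=10: 596 nm (visible); m=11: 541 nm (visible); m=12: 496 nm (visible); m=13: 458 nm (visible); m=14: 425 nm (visible); m=15: 397 nm (visible); m=16: 372 nm (UV).

8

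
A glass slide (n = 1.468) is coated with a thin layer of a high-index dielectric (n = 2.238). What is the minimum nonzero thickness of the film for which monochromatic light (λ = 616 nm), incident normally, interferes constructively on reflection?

Ray reflecting at the top interface goes from n = 1.0 toward n = 2.238: a half-wave phase shift.
Bottom surface (2.238 → 1.468): reflection off a lower-index medium gives no phase shift.
Exactly one π shift → a net half-wave offset.
With one net inversion, constructive interference in reflection requires 2 n t = (m + ½) λ.
Minimum at m = 0: t = λ / (4 n) = 616 / (4 × 2.238) = 68.8 nm.

68.8 nm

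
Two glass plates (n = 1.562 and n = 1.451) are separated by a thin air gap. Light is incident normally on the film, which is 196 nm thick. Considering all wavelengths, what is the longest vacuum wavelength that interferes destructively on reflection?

392 nm

Ray reflecting at the top interface goes from n = 1.562 toward n = 1.0: no phase shift.
At the lower boundary (n = 1.0 to n = 1.451) the reflected ray undergoes a half-wave phase shift.
Net: one phase inversion between the two reflected rays.
So the condition for destructive reflection is 2 n t = m λ.
λ = 2 n t / m. The longest wavelength is m = 1: λ = 2 × 1.0 × 196 / 1.00 = 392 nm.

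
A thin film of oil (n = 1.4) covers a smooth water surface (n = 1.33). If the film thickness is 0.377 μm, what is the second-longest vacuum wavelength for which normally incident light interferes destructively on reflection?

Top surface (1.0 → 1.4): reflection off a higher-index medium gives a half-wave phase shift.
At the lower boundary (n = 1.4 to n = 1.33) the reflected ray undergoes no phase shift.
Net: one phase inversion between the two reflected rays.
So the condition for destructive reflection is 2 n t = m λ.
λ = 2 n t / m. The second-longest wavelength is m = 2: λ = 2 × 1.4 × 377 / 2.00 = 528 nm.

528 nm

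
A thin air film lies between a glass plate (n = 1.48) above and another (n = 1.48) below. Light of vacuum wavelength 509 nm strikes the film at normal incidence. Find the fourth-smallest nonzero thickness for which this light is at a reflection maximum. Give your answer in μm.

0.891 μm

At the upper boundary (n = 1.48 to n = 1.0) the reflected ray undergoes no phase shift.
Bottom surface (1.0 → 1.48): reflection off a higher-index medium gives a half-wave phase shift.
Net: one phase inversion between the two reflected rays.
For maximum reflection here: 2 n t = (m + ½) λ.
The fourth-smallest nonzero thickness corresponds to m = 3: t = (m + ½) λ / (2 n) = 3.50 × 509 / (2 × 1.0) = 891 nm.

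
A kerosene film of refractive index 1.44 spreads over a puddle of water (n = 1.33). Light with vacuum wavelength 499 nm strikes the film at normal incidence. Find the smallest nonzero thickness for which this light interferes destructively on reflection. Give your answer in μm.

Ray reflecting at the top interface goes from n = 1.0 toward n = 1.44: a half-wave phase shift.
At the lower boundary (n = 1.44 to n = 1.33) the reflected ray undergoes no phase shift.
The two reflections differ by half a wavelength.
So the condition for destructive reflection is 2 n t = m λ.
The smallest nonzero thickness corresponds to m = 1: t = m λ / (2 n) = 1.00 × 499 / (2 × 1.44) = 173 nm.

0.173 μm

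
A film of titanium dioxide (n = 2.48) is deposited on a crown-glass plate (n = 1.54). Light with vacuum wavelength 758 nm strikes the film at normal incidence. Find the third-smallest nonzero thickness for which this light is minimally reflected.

458 nm

Ray reflecting at the top interface goes from n = 1.0 toward n = 2.48: a half-wave phase shift.
At the lower boundary (n = 2.48 to n = 1.54) the reflected ray undergoes no phase shift.
The two reflections differ by half a wavelength.
With one net inversion, destructive interference in reflection requires 2 n t = m λ.
The third-smallest nonzero thickness corresponds to m = 3: t = m λ / (2 n) = 3.00 × 758 / (2 × 2.48) = 458 nm.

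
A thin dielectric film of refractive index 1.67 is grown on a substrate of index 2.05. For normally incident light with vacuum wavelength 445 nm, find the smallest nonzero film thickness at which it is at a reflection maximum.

Top surface (1.0 → 1.67): reflection off a higher-index medium gives a half-wave phase shift.
Bottom surface (1.67 → 2.05): reflection off a higher-index medium gives a half-wave phase shift.
The two reflections carry the same phase change, so no net offset.
For maximum reflection here: 2 n t = m λ.
Minimum nonzero at m = 1: t = λ / (2 n) = 445 / (2 × 1.67) = 133 nm.

133 nm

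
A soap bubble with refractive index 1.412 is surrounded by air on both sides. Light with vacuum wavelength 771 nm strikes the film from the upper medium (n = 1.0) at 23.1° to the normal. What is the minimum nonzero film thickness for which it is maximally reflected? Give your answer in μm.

0.142 μm

Ray reflecting at the top interface goes from n = 1.0 toward n = 1.412: a half-wave phase shift.
Bottom surface (1.412 → 1.0): reflection off a lower-index medium gives no phase shift.
Exactly one π shift → a net half-wave offset.
With one net inversion, constructive interference in reflection requires 2 n t cos θ_r = (m + ½) λ.
Snell's law: 1.0 sin 23.1° = 1.412 sin θ_r → sin θ_r = 0.278, cos θ_r = 0.961.
Minimum at m = 0: t = λ / (4 n cos θ_r) = 771 / (4 × 1.412 × 0.961) = 142 nm.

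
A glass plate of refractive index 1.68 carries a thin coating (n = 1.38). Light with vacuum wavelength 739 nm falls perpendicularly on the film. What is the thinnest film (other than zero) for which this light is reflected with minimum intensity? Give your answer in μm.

0.134 μm

Top surface (1.0 → 1.38): reflection off a higher-index medium gives a half-wave phase shift.
Bottom surface (1.38 → 1.68): reflection off a higher-index medium gives a half-wave phase shift.
Zero or two π shifts → no net half-wave offset.
So the condition for destructive reflection is 2 n t = (m + ½) λ.
Minimum at m = 0: t = λ / (4 n) = 739 / (4 × 1.38) = 134 nm.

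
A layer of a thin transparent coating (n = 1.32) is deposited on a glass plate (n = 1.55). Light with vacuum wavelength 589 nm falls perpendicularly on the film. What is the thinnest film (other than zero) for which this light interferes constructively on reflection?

223 nm

At the upper boundary (n = 1.0 to n = 1.32) the reflected ray undergoes a half-wave phase shift.
At the lower boundary (n = 1.32 to n = 1.55) the reflected ray undergoes a half-wave phase shift.
Net: no relative phase inversion (both shifts match).
So the condition for constructive reflection is 2 n t = m λ.
Minimum nonzero at m = 1: t = λ / (2 n) = 589 / (2 × 1.32) = 223 nm.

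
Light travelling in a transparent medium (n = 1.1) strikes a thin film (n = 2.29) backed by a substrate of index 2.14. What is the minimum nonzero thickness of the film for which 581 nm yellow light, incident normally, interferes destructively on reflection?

Top surface (1.1 → 2.29): reflection off a higher-index medium gives a half-wave phase shift.
Ray reflecting at the bottom interface goes from n = 2.29 toward n = 2.14: no phase shift.
The two reflections differ by half a wavelength.
So the condition for destructive reflection is 2 n t = m λ.
Minimum nonzero at m = 1: t = λ / (2 n) = 581 / (2 × 2.29) = 127 nm.

127 nm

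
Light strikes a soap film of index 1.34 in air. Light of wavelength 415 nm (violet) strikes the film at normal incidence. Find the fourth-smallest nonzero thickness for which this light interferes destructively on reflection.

Top surface (1.0 → 1.34): reflection off a higher-index medium gives a half-wave phase shift.
At the lower boundary (n = 1.34 to n = 1.0) the reflected ray undergoes no phase shift.
Net: one phase inversion between the two reflected rays.
So the condition for destructive reflection is 2 n t = m λ.
The fourth-smallest nonzero thickness corresponds to m = 4: t = m λ / (2 n) = 4.00 × 415 / (2 × 1.34) = 619 nm.

619 nm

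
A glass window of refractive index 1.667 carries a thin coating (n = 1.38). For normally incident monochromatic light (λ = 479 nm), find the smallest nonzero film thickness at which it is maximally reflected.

174 nm

Ray reflecting at the top interface goes from n = 1.0 toward n = 1.38: a half-wave phase shift.
Ray reflecting at the bottom interface goes from n = 1.38 toward n = 1.667: a half-wave phase shift.
Zero or two π shifts → no net half-wave offset.
For maximum reflection here: 2 n t = m λ.
Minimum nonzero at m = 1: t = λ / (2 n) = 479 / (2 × 1.38) = 174 nm.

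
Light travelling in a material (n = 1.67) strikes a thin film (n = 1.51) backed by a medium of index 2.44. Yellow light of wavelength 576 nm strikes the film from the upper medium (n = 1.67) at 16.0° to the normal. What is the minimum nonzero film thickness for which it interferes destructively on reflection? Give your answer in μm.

Top surface (1.67 → 1.51): reflection off a lower-index medium gives no phase shift.
Ray reflecting at the bottom interface goes from n = 1.51 toward n = 2.44: a half-wave phase shift.
Exactly one π shift → a net half-wave offset.
So the condition for destructive reflection is 2 n t cos θ_r = m λ.
Snell's law: 1.67 sin 16.0° = 1.51 sin θ_r → sin θ_r = 0.305, cos θ_r = 0.952.
Minimum nonzero at m = 1: t = λ / (2 n cos θ_r) = 576 / (2 × 1.51 × 0.952) = 200 nm.

0.200 μm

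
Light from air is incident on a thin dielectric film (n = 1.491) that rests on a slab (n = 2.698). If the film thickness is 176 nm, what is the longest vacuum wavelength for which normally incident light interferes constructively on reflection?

Ray reflecting at the top interface goes from n = 1.0 toward n = 1.491: a half-wave phase shift.
At the lower boundary (n = 1.491 to n = 2.698) the reflected ray undergoes a half-wave phase shift.
The two reflections carry the same phase change, so no net offset.
For bright reflection here: 2 n t = m λ.
λ = 2 n t / m. The longest wavelength is m = 1: λ = 2 × 1.491 × 176 / 1.00 = 525 nm.

525 nm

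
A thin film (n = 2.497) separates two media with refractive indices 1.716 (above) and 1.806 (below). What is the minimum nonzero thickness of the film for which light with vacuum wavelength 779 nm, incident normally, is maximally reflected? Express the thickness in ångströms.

780 Å

At the upper boundary (n = 1.716 to n = 2.497) the reflected ray undergoes a half-wave phase shift.
At the lower boundary (n = 2.497 to n = 1.806) the reflected ray undergoes no phase shift.
The two reflections differ by half a wavelength.
With one net inversion, constructive interference in reflection requires 2 n t = (m + ½) λ.
Minimum at m = 0: t = λ / (4 n) = 779 / (4 × 2.497) = 78.0 nm.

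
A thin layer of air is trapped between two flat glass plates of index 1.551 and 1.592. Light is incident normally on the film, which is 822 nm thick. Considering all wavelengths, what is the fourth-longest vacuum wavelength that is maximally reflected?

At the upper boundary (n = 1.551 to n = 1.0) the reflected ray undergoes no phase shift.
At the lower boundary (n = 1.0 to n = 1.592) the reflected ray undergoes a half-wave phase shift.
Exactly one π shift → a net half-wave offset.
For bright reflection here: 2 n t = (m + ½) λ.
λ = 2 n t / (m + ½). The fourth-longest wavelength is m = 3: λ = 2 × 1.0 × 822 / 3.50 = 470 nm.

470 nm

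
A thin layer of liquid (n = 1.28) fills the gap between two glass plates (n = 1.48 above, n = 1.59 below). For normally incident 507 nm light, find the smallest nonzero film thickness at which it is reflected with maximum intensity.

Ray reflecting at the top interface goes from n = 1.48 toward n = 1.28: no phase shift.
At the lower boundary (n = 1.28 to n = 1.59) the reflected ray undergoes a half-wave phase shift.
Exactly one π shift → a net half-wave offset.
With one net inversion, constructive interference in reflection requires 2 n t = (m + ½) λ.
Minimum at m = 0: t = λ / (4 n) = 507 / (4 × 1.28) = 99.0 nm.

99.0 nm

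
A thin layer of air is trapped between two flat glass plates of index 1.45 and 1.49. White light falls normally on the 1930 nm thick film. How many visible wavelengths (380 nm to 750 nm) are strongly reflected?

5

Ray reflecting at the top interface goes from n = 1.45 toward n = 1.0: no phase shift.
Bottom surface (1.0 → 1.49): reflection off a higher-index medium gives a half-wave phase shift.
The two reflections differ by half a wavelength.
With one net inversion, constructive interference in reflection requires 2 n t = (m + ½) λ.
λ = 2 n t / (m + ½) = 3860 / (m + ½) nm.
m=4: 858 nm (IR); m=5: 702 nm (visible); m=6: 594 nm (visible); m=7: 515 nm (visible); m=8: 454 nm (visible); m=9: 406 nm (visible); m=10: 368 nm (UV).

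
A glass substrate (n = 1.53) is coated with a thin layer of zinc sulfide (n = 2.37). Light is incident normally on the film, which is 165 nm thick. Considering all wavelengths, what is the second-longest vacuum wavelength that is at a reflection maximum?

At the upper boundary (n = 1.0 to n = 2.37) the reflected ray undergoes a half-wave phase shift.
At the lower boundary (n = 2.37 to n = 1.53) the reflected ray undergoes no phase shift.
Net: one phase inversion between the two reflected rays.
So the condition for constructive reflection is 2 n t = (m + ½) λ.
λ = 2 n t / (m + ½). The second-longest wavelength is m = 1: λ = 2 × 2.37 × 165 / 1.50 = 521 nm.

521 nm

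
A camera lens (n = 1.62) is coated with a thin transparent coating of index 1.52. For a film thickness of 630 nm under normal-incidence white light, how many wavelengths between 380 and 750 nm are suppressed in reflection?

2

At the upper boundary (n = 1.0 to n = 1.52) the reflected ray undergoes a half-wave phase shift.
Ray reflecting at the bottom interface goes from n = 1.52 toward n = 1.62: a half-wave phase shift.
The two reflections carry the same phase change, so no net offset.
For weak reflection here: 2 n t = (m + ½) λ.
λ = 2 n t / (m + ½) = 1915 / (m + ½) nm.
m=2: 766 nm (IR); m=3: 547 nm (visible); m=4: 426 nm (visible); m=5: 348 nm (UV).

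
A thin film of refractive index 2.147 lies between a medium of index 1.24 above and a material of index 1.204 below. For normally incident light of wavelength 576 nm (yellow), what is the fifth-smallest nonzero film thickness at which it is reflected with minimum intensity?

671 nm

Top surface (1.24 → 2.147): reflection off a higher-index medium gives a half-wave phase shift.
At the lower boundary (n = 2.147 to n = 1.204) the reflected ray undergoes no phase shift.
Net: one phase inversion between the two reflected rays.
With one net inversion, destructive interference in reflection requires 2 n t = m λ.
The fifth-smallest nonzero thickness corresponds to m = 5: t = m λ / (2 n) = 5.00 × 576 / (2 × 2.147) = 671 nm.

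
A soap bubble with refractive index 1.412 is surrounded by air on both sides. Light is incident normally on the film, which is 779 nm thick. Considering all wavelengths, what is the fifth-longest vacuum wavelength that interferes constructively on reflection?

489 nm

At the upper boundary (n = 1.0 to n = 1.412) the reflected ray undergoes a half-wave phase shift.
Bottom surface (1.412 → 1.0): reflection off a lower-index medium gives no phase shift.
The two reflections differ by half a wavelength.
So the condition for constructive reflection is 2 n t = (m + ½) λ.
λ = 2 n t / (m + ½). The fifth-longest wavelength is m = 4: λ = 2 × 1.412 × 779 / 4.50 = 489 nm.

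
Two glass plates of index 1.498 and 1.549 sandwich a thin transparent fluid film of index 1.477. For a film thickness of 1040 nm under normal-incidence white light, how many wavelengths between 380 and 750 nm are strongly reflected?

Top surface (1.498 → 1.477): reflection off a lower-index medium gives no phase shift.
Bottom surface (1.477 → 1.549): reflection off a higher-index medium gives a half-wave phase shift.
Net: one phase inversion between the two reflected rays.
So the condition for constructive reflection is 2 n t = (m + ½) λ.
λ = 2 n t / (m + ½) = 3072 / (m + ½) nm.
m=3: 878 nm (IR); m=4: 683 nm (visible); m=5: 559 nm (visible); m=6: 473 nm (visible); m=7: 410 nm (visible); m=8: 361 nm (UV).

4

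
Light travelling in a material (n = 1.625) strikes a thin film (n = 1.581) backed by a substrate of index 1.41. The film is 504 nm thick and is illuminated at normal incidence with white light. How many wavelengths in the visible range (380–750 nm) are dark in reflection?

Ray reflecting at the top interface goes from n = 1.625 toward n = 1.581: no phase shift.
Bottom surface (1.581 → 1.41): reflection off a lower-index medium gives no phase shift.
Net: no relative phase inversion (both shifts match).
For minimum reflection here: 2 n t = (m + ½) λ.
λ = 2 n t / (m + ½) = 1594 / (m + ½) nm.
m=1: 1062 nm (IR); m=2: 637 nm (visible); m=3: 455 nm (visible); m=4: 354 nm (UV).

2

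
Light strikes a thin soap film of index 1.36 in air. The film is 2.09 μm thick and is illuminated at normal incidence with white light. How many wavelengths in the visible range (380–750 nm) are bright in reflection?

At the upper boundary (n = 1.0 to n = 1.36) the reflected ray undergoes a half-wave phase shift.
Bottom surface (1.36 → 1.0): reflection off a lower-index medium gives no phase shift.
The two reflections differ by half a wavelength.
For strong reflection here: 2 n t = (m + ½) λ.
λ = 2 n t / (m + ½) = 5685 / (m + ½) nm.
m=7: 758 nm (IR); m=8: 669 nm (visible); m=9: 598 nm (visible); m=10: 541 nm (visible); m=11: 494 nm (visible); m=12: 455 nm (visible); m=13: 421 nm (visible); m=14: 392 nm (visible); m=15: 367 nm (UV).

7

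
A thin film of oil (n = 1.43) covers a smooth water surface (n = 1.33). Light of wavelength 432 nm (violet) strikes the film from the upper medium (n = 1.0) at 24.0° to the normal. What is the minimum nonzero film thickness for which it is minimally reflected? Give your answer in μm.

0.158 μm

Ray reflecting at the top interface goes from n = 1.0 toward n = 1.43: a half-wave phase shift.
At the lower boundary (n = 1.43 to n = 1.33) the reflected ray undergoes no phase shift.
Net: one phase inversion between the two reflected rays.
So the condition for destructive reflection is 2 n t cos θ_r = m λ.
Snell's law: 1.0 sin 24.0° = 1.43 sin θ_r → sin θ_r = 0.284, cos θ_r = 0.959.
Minimum nonzero at m = 1: t = λ / (2 n cos θ_r) = 432 / (2 × 1.43 × 0.959) = 158 nm.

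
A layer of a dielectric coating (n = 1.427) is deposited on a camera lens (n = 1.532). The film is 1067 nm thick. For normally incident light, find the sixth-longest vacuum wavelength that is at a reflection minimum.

At the upper boundary (n = 1.0 to n = 1.427) the reflected ray undergoes a half-wave phase shift.
At the lower boundary (n = 1.427 to n = 1.532) the reflected ray undergoes a half-wave phase shift.
Net: no relative phase inversion (both shifts match).
With no net inversion, destructive interference in reflection requires 2 n t = (m + ½) λ.
λ = 2 n t / (m + ½). The sixth-longest wavelength is m = 5: λ = 2 × 1.427 × 1067 / 5.50 = 554 nm.

554 nm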